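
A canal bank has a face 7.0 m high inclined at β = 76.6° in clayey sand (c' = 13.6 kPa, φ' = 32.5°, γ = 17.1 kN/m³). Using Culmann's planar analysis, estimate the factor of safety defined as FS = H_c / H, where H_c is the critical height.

H_c = (4c'/γ) · sinβ cosφ' / [1 − cos(β − φ')]
    = (4·13.6/17.1) · sin76.6°·cos32.5° / [1 − cos44.1°]
    = 3.181 · 0.8204 / 0.2819 = 9.26 m
FS = H_c / H = 9.26 / 7.0 = 1.323

FS = 1.32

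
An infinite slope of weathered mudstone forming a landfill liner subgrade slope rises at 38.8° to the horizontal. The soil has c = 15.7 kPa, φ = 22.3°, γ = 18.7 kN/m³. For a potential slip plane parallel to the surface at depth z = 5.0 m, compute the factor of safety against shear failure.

FS = 0.85

For an infinite slope with a slip plane parallel to the surface (no pore pressure): FS = [c + γz cos²β tanφ] / [γz sinβ cosβ].
γz = 18.7·5.0 = 93.50 kN/m²
Numerator = 15.7 + 93.50·cos²38.8°·tan22.3° = 15.7 + 93.50·0.6074·0.4101 = 38.991 kPa
Denominator = 93.50·sin38.8°·cos38.8° = 93.50·0.6266·0.7793 = 45.659 kPa
FS = 38.991 / 45.659 = 0.854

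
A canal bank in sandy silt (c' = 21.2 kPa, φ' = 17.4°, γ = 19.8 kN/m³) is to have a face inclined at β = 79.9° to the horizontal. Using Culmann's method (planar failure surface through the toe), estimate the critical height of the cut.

H_c = 7.48 m

Culmann's analysis gives the critical failure plane at α_cr = (β + φ')/2 = (79.9 + 17.4)/2 = 48.7°, and the critical height
H_c = (4c'/γ) · sinβ cosφ' / [1 − cos(β − φ')]
    = (4·21.2/19.8) · sin79.9°·cos17.4° / [1 − cos(62.5°)]
    = 4.283 · 0.9845·0.9542 / [1 − 0.4617]
    = 4.283 · 0.9395 / 0.5383
    = 7.48 m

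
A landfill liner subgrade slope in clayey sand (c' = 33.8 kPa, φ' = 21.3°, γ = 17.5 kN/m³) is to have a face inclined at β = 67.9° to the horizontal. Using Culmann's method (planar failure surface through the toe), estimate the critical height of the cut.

H_c = 21.31 m

Culmann's analysis gives the critical failure plane at α_cr = (β + φ')/2 = (67.9 + 21.3)/2 = 44.6°, and the critical height
H_c = (4c'/γ) · sinβ cosφ' / [1 − cos(β − φ')]
    = (4·33.8/17.5) · sin67.9°·cos21.3° / [1 − cos(46.6°)]
    = 7.726 · 0.9265·0.9317 / [1 − 0.6871]
    = 7.726 · 0.8632 / 0.3129
    = 21.31 m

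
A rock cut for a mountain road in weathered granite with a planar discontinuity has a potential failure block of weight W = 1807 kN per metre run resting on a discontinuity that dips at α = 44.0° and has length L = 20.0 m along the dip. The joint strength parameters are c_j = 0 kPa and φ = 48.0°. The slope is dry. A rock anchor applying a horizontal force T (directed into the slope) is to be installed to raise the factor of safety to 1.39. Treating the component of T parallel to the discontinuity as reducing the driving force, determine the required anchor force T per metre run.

Resolving forces along and normal to the sliding plane, with the horizontal anchor force T adding T·sinα to the effective normal force and T·cosα acting up the plane against the driving force:
FS = [c_jL + (W cosα + T sinα) tanφ] / [W sinα − T cosα]
Without the anchor: N' = 1299.8 kN/m, driving T_d = 1255.2 kN/m, resisting R = 0·20.0 + 1299.8·tan48.0° = 1443.6 kN/m, FS = 1.15.
Setting FS = 1.39 and solving for T:
1.39·(1255.2 − T cos44.0°) = 1443.6 + T sin44.0°·tan48.0°
T·(sin44.0°·tan48.0° + 1.39·cos44.0°) = 1.39·1255.2 − 1443.6
T·(0.6947·1.1106 + 1.39·0.7193) = 1744.8 − 1443.6 = 301.2
T·1.7714 = 301.2
T = 170.0 kN/m

T = 170 kN/m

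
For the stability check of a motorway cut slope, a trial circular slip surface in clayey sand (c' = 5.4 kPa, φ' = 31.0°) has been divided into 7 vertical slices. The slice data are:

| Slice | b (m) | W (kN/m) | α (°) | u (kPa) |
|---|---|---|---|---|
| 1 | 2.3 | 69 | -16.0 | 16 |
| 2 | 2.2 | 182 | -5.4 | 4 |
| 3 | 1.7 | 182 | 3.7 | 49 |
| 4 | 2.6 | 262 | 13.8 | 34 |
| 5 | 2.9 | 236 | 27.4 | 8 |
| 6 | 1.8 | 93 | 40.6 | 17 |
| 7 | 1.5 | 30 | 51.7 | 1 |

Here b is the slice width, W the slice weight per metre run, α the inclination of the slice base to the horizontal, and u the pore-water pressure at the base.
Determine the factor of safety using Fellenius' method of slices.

Ordinary method of slices: FS = Σ[c'·Δl_i + (W_i cosα_i − u_i·Δl_i)·tanφ'] / Σ W_i sinα_i, with Δl_i = b_i / cosα_i.
Slice 1: Δl = 2.3/cos(-16.0°) = 2.393 m; N'_1 = 69·cos(-16.0°) − 16·2.393 = 28.0; c'Δl = 12.92; W sinα = -19.0
Slice 2: Δl = 2.2/cos(-5.4°) = 2.210 m; N'_2 = 182·cos(-5.4°) − 4·2.210 = 172.4; c'Δl = 11.93; W sinα = -17.1
Slice 3: Δl = 1.7/cos3.7° = 1.704 m; N'_3 = 182·cos3.7° − 49·1.704 = 98.1; c'Δl = 9.20; W sinα = 11.7
Slice 4: Δl = 2.6/cos13.8° = 2.677 m; N'_4 = 262·cos13.8° − 34·2.677 = 163.4; c'Δl = 14.46; W sinα = 62.5
Slice 5: Δl = 2.9/cos27.4° = 3.266 m; N'_5 = 236·cos27.4° − 8·3.266 = 183.4; c'Δl = 17.64; W sinα = 108.6
Slice 6: Δl = 1.8/cos40.6° = 2.371 m; N'_6 = 93·cos40.6° − 17·2.371 = 30.3; c'Δl = 12.80; W sinα = 60.5
Slice 7: Δl = 1.5/cos51.7° = 2.420 m; N'_7 = 30·cos51.7° − 1·2.420 = 16.2; c'Δl = 13.07; W sinα = 23.5
Σc'Δl = 92.0 kN/m; ΣN' = 691.8 kN/m; ΣW sinα = 230.8 kN/m
Resisting = 92.0 + 691.8·tan31.0° = 92.0 + 415.7 = 507.7 kN/m
FS = 507.7 / 230.8 = 2.200

FS = 2.20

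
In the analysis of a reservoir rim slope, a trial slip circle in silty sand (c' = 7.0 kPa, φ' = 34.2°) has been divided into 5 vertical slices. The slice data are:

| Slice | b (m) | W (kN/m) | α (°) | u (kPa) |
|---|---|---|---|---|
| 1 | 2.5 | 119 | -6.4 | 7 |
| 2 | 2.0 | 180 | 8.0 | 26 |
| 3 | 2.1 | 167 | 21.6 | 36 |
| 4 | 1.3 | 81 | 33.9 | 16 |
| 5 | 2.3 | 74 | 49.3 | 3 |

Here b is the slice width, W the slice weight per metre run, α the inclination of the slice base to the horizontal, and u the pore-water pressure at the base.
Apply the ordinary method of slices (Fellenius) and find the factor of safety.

Ordinary method of slices: FS = Σ[c'·Δl_i + (W_i cosα_i − u_i·Δl_i)·tanφ'] / Σ W_i sinα_i, with Δl_i = b_i / cosα_i.
Slice 1: Δl = 2.5/cos(-6.4°) = 2.516 m; N'_1 = 119·cos(-6.4°) − 7·2.516 = 100.6; c'Δl = 17.61; W sinα = -13.3
Slice 2: Δl = 2.0/cos8.0° = 2.020 m; N'_2 = 180·cos8.0° − 26·2.020 = 125.7; c'Δl = 14.14; W sinα = 25.1
Slice 3: Δl = 2.1/cos21.6° = 2.259 m; N'_3 = 167·cos21.6° − 36·2.259 = 74.0; c'Δl = 15.81; W sinα = 61.5
Slice 4: Δl = 1.3/cos33.9° = 1.566 m; N'_4 = 81·cos33.9° − 16·1.566 = 42.2; c'Δl = 10.96; W sinα = 45.2
Slice 5: Δl = 2.3/cos49.3° = 3.527 m; N'_5 = 74·cos49.3° − 3·3.527 = 37.7; c'Δl = 24.69; W sinα = 56.1
Σc'Δl = 83.2 kN/m; ΣN' = 380.2 kN/m; ΣW sinα = 174.5 kN/m
Resisting = 83.2 + 380.2·tan34.2° = 83.2 + 258.4 = 341.6 kN/m
FS = 341.6 / 174.5 = 1.957

FS = 1.96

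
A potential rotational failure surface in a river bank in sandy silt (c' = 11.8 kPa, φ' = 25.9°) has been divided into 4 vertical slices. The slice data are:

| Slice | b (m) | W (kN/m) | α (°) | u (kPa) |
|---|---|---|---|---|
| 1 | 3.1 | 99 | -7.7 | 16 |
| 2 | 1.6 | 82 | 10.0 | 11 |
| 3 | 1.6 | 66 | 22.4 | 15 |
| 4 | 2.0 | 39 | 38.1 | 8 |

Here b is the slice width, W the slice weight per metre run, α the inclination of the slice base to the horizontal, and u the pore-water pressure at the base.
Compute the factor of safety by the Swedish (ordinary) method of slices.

Ordinary method of slices: FS = Σ[c'·Δl_i + (W_i cosα_i − u_i·Δl_i)·tanφ'] / Σ W_i sinα_i, with Δl_i = b_i / cosα_i.
Slice 1: Δl = 3.1/cos(-7.7°) = 3.128 m; N'_1 = 99·cos(-7.7°) − 16·3.128 = 48.1; c'Δl = 36.91; W sinα = -13.3
Slice 2: Δl = 1.6/cos10.0° = 1.625 m; N'_2 = 82·cos10.0° − 11·1.625 = 62.9; c'Δl = 19.17; W sinα = 14.2
Slice 3: Δl = 1.6/cos22.4° = 1.731 m; N'_3 = 66·cos22.4° − 15·1.731 = 35.1; c'Δl = 20.42; W sinα = 25.2
Slice 4: Δl = 2.0/cos38.1° = 2.542 m; N'_4 = 39·cos38.1° − 8·2.542 = 10.4; c'Δl = 29.99; W sinα = 24.1
Σc'Δl = 106.5 kN/m; ΣN' = 156.4 kN/m; ΣW sinα = 50.2 kN/m
Resisting = 106.5 + 156.4·tan25.9° = 106.5 + 75.9 = 182.4 kN/m
FS = 182.4 / 50.2 = 3.635

FS = 3.63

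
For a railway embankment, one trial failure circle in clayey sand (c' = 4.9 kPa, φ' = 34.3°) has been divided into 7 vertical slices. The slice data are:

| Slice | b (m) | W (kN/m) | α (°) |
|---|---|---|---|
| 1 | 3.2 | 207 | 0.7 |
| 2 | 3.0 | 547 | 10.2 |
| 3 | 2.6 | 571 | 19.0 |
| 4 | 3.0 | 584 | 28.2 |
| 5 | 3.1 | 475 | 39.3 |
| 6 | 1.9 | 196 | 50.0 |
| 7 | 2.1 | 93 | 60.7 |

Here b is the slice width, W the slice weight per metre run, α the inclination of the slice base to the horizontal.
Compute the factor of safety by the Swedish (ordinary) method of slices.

Ordinary method of slices: FS = Σ[c'·Δl_i + (W_i cosα_i)·tanφ'] / Σ W_i sinα_i, with Δl_i = b_i / cosα_i.
Slice 1: Δl = 3.2/cos0.7° = 3.200 m; N'_1 = 207·cos0.7° = 207.0; c'Δl = 15.68; W sinα = 2.5
Slice 2: Δl = 3.0/cos10.2° = 3.048 m; N'_2 = 547·cos10.2° = 538.4; c'Δl = 14.94; W sinα = 96.9
Slice 3: Δl = 2.6/cos19.0° = 2.750 m; N'_3 = 571·cos19.0° = 539.9; c'Δl = 13.47; W sinα = 185.9
Slice 4: Δl = 3.0/cos28.2° = 3.404 m; N'_4 = 584·cos28.2° = 514.7; c'Δl = 16.68; W sinα = 276.0
Slice 5: Δl = 3.1/cos39.3° = 4.006 m; N'_5 = 475·cos39.3° = 367.6; c'Δl = 19.63; W sinα = 300.9
Slice 6: Δl = 1.9/cos50.0° = 2.956 m; N'_6 = 196·cos50.0° = 126.0; c'Δl = 14.48; W sinα = 150.1
Slice 7: Δl = 2.1/cos60.7° = 4.291 m; N'_7 = 93·cos60.7° = 45.5; c'Δl = 21.03; W sinα = 81.1
Σc'Δl = 115.9 kN/m; ΣN' = 2339.0 kN/m; ΣW sinα = 1093.4 kN/m
Resisting = 115.9 + 2339.0·tan34.3° = 115.9 + 1595.5 = 1711.5 kN/m
FS = 1711.5 / 1093.4 = 1.565

FS = 1.57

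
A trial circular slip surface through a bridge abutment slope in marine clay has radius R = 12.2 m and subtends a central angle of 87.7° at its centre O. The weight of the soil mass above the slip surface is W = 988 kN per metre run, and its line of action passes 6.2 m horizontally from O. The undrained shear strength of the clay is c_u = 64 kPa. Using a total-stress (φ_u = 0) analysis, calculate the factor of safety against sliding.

Taking moments about the centre O, the resisting moment is provided by the undrained shear strength acting along the arc:
Arc length L_a = R·θ = 12.2·(87.7°·π/180) = 12.2·1.5307 = 18.67 m
M_R = c_u·L_a·R = 64·18.67·12.2 = 14580.6 kN·m/m
M_D = W·d = 988·6.2 = 6125.6 kN·m/m
FS = M_R / M_D = 14580.6 / 6125.6 = 2.380

FS = 2.38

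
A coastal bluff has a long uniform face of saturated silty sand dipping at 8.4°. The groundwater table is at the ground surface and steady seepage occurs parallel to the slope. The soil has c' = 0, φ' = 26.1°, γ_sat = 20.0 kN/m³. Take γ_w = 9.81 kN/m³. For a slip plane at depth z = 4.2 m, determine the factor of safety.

With seepage parallel to the slope and the water table at the surface, the effective normal stress on the slip plane uses the buoyant unit weight γ' = γ_sat − γ_w while the driving shear stress uses γ_sat:
FS = [c' + γ' z cos²β tanφ'] / [γ_sat z sinβ cosβ]
(For c' = 0 this reduces to FS = (γ'/γ_sat)·tanφ'/tanβ.)
γ' = 20.0 − 9.81 = 10.19 kN/m³
Numerator = 0.0 + 10.19·4.2·cos²8.4°·tan26.1° = 0.0 + 10.19·4.2·0.9787·0.4899 = 20.519 kPa
Denominator = 20.0·4.2·sin8.4°·cos8.4° = 20.0·4.2·0.1461·0.9893 = 12.139 kPa
FS = 20.519 / 12.139 = 1.690

FS = 1.69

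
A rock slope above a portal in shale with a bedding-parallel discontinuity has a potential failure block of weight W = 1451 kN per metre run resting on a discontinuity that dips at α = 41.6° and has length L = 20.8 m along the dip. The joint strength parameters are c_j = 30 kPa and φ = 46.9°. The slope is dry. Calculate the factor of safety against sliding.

FS = 1.85

Resolving the block weight along and normal to the plane and applying the Mohr–Coulomb strength on the joint:
N' = W cosα = 1451·cos41.6° = 1085.1 kN/m
Driving force T = W sinα = 1451·sin41.6° = 963.4 kN/m
Resisting force R = c_j·L + N'·tanφ = 30·20.8 + 1085.1·tan46.9° = 624.0 + 1159.5 = 1783.5 kN/m
FS = R / T = 1783.5 / 963.4 = 1.851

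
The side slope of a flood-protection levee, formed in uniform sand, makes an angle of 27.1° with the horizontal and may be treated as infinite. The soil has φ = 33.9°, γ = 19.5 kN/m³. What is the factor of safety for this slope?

FS = 1.31

For a dry cohesionless infinite slope the factor of safety is FS = tanφ / tanβ.
FS = tan33.9° / tan27.1° = 0.6720 / 0.5117 = 1.313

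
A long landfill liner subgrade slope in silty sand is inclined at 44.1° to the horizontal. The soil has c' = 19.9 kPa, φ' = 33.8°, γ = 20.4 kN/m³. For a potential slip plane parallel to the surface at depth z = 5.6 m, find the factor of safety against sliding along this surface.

For an infinite slope with a slip plane parallel to the surface (no pore pressure): FS = [c' + γz cos²β tanφ'] / [γz sinβ cosβ].
γz = 20.4·5.6 = 114.24 kN/m²
Numerator = 19.9 + 114.24·cos²44.1°·tan33.8° = 19.9 + 114.24·0.5157·0.6694 = 59.340 kPa
Denominator = 114.24·sin44.1°·cos44.1° = 114.24·0.6959·0.7181 = 57.092 kPa
FS = 59.340 / 57.092 = 1.039

FS = 1.04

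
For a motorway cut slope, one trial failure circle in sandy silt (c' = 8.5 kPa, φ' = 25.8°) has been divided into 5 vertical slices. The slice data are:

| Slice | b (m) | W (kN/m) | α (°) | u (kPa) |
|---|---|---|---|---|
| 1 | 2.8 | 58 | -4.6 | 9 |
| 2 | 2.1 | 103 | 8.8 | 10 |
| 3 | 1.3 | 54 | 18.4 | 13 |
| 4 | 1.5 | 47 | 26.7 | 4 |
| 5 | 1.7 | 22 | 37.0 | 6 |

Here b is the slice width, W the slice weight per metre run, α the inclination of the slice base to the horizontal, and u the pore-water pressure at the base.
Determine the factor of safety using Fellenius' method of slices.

FS = 2.82

Ordinary method of slices: FS = Σ[c'·Δl_i + (W_i cosα_i − u_i·Δl_i)·tanφ'] / Σ W_i sinα_i, with Δl_i = b_i / cosα_i.
Slice 1: Δl = 2.8/cos(-4.6°) = 2.809 m; N'_1 = 58·cos(-4.6°) − 9·2.809 = 32.5; c'Δl = 23.88; W sinα = -4.7
Slice 2: Δl = 2.1/cos8.8° = 2.125 m; N'_2 = 103·cos8.8° − 10·2.125 = 80.5; c'Δl = 18.06; W sinα = 15.8
Slice 3: Δl = 1.3/cos18.4° = 1.370 m; N'_3 = 54·cos18.4° − 13·1.370 = 33.4; c'Δl = 11.65; W sinα = 17.0
Slice 4: Δl = 1.5/cos26.7° = 1.679 m; N'_4 = 47·cos26.7° − 4·1.679 = 35.3; c'Δl = 14.27; W sinα = 21.1
Slice 5: Δl = 1.7/cos37.0° = 2.129 m; N'_5 = 22·cos37.0° − 6·2.129 = 4.8; c'Δl = 18.09; W sinα = 13.2
Σc'Δl = 86.0 kN/m; ΣN' = 186.6 kN/m; ΣW sinα = 62.5 kN/m
Resisting = 86.0 + 186.6·tan25.8° = 86.0 + 90.2 = 176.1 kN/m
FS = 176.1 / 62.5 = 2.818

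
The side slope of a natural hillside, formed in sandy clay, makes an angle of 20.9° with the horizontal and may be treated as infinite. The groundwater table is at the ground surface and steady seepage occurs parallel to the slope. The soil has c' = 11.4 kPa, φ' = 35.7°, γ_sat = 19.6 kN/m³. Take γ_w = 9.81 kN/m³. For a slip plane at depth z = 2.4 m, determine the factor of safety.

FS = 1.67

With seepage parallel to the slope and the water table at the surface, the effective normal stress on the slip plane uses the buoyant unit weight γ' = γ_sat − γ_w while the driving shear stress uses γ_sat:
FS = [c' + γ' z cos²β tanφ'] / [γ_sat z sinβ cosβ]
γ' = 19.6 − 9.81 = 9.79 kN/m³
Numerator = 11.4 + 9.79·2.4·cos²20.9°·tan35.7° = 11.4 + 9.79·2.4·0.8727·0.7186 = 26.135 kPa
Denominator = 19.6·2.4·sin20.9°·cos20.9° = 19.6·2.4·0.3567·0.9342 = 15.677 kPa
FS = 26.135 / 15.677 = 1.667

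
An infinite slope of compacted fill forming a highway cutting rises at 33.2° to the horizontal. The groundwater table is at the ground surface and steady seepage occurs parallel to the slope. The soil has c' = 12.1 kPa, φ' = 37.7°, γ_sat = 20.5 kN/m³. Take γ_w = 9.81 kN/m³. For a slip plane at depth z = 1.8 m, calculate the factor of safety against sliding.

FS = 1.33

With seepage parallel to the slope and the water table at the surface, the effective normal stress on the slip plane uses the buoyant unit weight γ' = γ_sat − γ_w while the driving shear stress uses γ_sat:
FS = [c' + γ' z cos²β tanφ'] / [γ_sat z sinβ cosβ]
γ' = 20.5 − 9.81 = 10.69 kN/m³
Numerator = 12.1 + 10.69·1.8·cos²33.2°·tan37.7° = 12.1 + 10.69·1.8·0.7002·0.7729 = 22.513 kPa
Denominator = 20.5·1.8·sin33.2°·cos33.2° = 20.5·1.8·0.5476·0.8368 = 16.907 kPa
FS = 22.513 / 16.907 = 1.332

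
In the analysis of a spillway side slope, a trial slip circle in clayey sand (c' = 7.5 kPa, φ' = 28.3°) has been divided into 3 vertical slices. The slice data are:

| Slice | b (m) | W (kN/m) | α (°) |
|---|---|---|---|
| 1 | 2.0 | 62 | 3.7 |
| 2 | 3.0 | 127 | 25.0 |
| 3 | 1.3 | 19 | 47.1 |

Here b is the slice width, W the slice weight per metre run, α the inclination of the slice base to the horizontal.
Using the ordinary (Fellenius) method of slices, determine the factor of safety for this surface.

Ordinary method of slices: FS = Σ[c'·Δl_i + (W_i cosα_i)·tanφ'] / Σ W_i sinα_i, with Δl_i = b_i / cosα_i.
Slice 1: Δl = 2.0/cos3.7° = 2.004 m; N'_1 = 62·cos3.7° = 61.9; c'Δl = 15.03; W sinα = 4.0
Slice 2: Δl = 3.0/cos25.0° = 3.310 m; N'_2 = 127·cos25.0° = 115.1; c'Δl = 24.83; W sinα = 53.7
Slice 3: Δl = 1.3/cos47.1° = 1.910 m; N'_3 = 19·cos47.1° = 12.9; c'Δl = 14.32; W sinα = 13.9
Σc'Δl = 54.2 kN/m; ΣN' = 189.9 kN/m; ΣW sinα = 71.6 kN/m
Resisting = 54.2 + 189.9·tan28.3° = 54.2 + 102.3 = 156.4 kN/m
FS = 156.4 / 71.6 = 2.185

FS = 2.19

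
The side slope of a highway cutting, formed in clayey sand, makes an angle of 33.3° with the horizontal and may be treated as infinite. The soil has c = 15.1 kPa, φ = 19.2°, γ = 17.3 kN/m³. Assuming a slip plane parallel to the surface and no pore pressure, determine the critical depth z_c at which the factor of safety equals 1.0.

z_c = 4.05 m

Setting FS = 1.00 in FS = [c + γz cos²β tanφ] / [γz sinβ cosβ] and solving for z:
z = c / [γ cosβ (FS·sinβ − cosβ·tanφ)]
  = 15.1 / [17.3·cos33.3°·(1.00·sin33.3° − cos33.3°·tan19.2°)]
  = 15.1 / [17.3·0.8358·(1.00·0.5490 − 0.8358·0.3482)]
  = 15.1 / 3.7300 = 4.048 m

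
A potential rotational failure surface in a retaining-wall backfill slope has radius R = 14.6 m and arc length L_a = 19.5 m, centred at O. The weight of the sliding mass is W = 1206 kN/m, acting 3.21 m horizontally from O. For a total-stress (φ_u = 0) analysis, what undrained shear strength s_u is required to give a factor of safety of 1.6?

s_u = 21.8 kPa

FS = s_u·L_a·R / (W·d), so s_u = FS·W·d / (L_a·R).
s_u = 1.6·1206·3.21 / (19.50·14.6) = 6194.0 / 284.70 = 21.76 kPa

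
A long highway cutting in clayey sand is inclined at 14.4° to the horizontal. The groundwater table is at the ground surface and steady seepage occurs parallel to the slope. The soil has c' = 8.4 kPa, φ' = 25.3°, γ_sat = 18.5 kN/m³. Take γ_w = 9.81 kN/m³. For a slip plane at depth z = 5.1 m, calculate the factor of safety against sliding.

FS = 1.23

With seepage parallel to the slope and the water table at the surface, the effective normal stress on the slip plane uses the buoyant unit weight γ' = γ_sat − γ_w while the driving shear stress uses γ_sat:
FS = [c' + γ' z cos²β tanφ'] / [γ_sat z sinβ cosβ]
γ' = 18.5 − 9.81 = 8.69 kN/m³
Numerator = 8.4 + 8.69·5.1·cos²14.4°·tan25.3° = 8.4 + 8.69·5.1·0.9382·0.4727 = 28.054 kPa
Denominator = 18.5·5.1·sin14.4°·cos14.4° = 18.5·5.1·0.2487·0.9686 = 22.727 kPa
FS = 28.054 / 22.727 = 1.234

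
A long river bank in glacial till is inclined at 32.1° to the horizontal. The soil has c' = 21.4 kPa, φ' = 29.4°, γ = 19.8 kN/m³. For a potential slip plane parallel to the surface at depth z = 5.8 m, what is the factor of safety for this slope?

FS = 1.31

For an infinite slope with a slip plane parallel to the surface (no pore pressure): FS = [c' + γz cos²β tanφ'] / [γz sinβ cosβ].
γz = 19.8·5.8 = 114.84 kN/m²
Numerator = 21.4 + 114.84·cos²32.1°·tan29.4° = 21.4 + 114.84·0.7176·0.5635 = 67.836 kPa
Denominator = 114.84·sin32.1°·cos32.1° = 114.84·0.5314·0.8471 = 51.696 kPa
FS = 67.836 / 51.696 = 1.312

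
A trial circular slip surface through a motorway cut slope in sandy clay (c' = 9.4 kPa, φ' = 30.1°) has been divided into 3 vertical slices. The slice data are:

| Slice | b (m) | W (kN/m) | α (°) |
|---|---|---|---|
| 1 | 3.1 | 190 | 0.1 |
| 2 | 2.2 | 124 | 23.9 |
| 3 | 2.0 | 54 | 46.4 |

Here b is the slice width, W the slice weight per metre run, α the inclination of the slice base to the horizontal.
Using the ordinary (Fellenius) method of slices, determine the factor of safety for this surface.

Ordinary method of slices: FS = Σ[c'·Δl_i + (W_i cosα_i)·tanφ'] / Σ W_i sinα_i, with Δl_i = b_i / cosα_i.
Slice 1: Δl = 3.1/cos0.1° = 3.100 m; N'_1 = 190·cos0.1° = 190.0; c'Δl = 29.14; W sinα = 0.3
Slice 2: Δl = 2.2/cos23.9° = 2.406 m; N'_2 = 124·cos23.9° = 113.4; c'Δl = 22.62; W sinα = 50.2
Slice 3: Δl = 2.0/cos46.4° = 2.900 m; N'_3 = 54·cos46.4° = 37.2; c'Δl = 27.26; W sinα = 39.1
Σc'Δl = 79.0 kN/m; ΣN' = 340.6 kN/m; ΣW sinα = 89.7 kN/m
Resisting = 79.0 + 340.6·tan30.1° = 79.0 + 197.4 = 276.5 kN/m
FS = 276.5 / 89.7 = 3.083

FS = 3.08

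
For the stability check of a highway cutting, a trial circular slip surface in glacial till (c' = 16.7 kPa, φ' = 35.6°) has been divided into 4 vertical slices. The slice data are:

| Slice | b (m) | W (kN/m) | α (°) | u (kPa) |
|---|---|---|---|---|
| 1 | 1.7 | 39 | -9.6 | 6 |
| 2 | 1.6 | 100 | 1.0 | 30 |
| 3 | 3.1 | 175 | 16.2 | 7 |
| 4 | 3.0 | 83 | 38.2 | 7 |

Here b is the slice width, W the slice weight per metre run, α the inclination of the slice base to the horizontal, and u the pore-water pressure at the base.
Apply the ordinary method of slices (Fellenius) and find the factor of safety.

FS = 3.80

Ordinary method of slices: FS = Σ[c'·Δl_i + (W_i cosα_i − u_i·Δl_i)·tanφ'] / Σ W_i sinα_i, with Δl_i = b_i / cosα_i.
Slice 1: Δl = 1.7/cos(-9.6°) = 1.724 m; N'_1 = 39·cos(-9.6°) − 6·1.724 = 28.1; c'Δl = 28.79; W sinα = -6.5
Slice 2: Δl = 1.6/cos1.0° = 1.600 m; N'_2 = 100·cos1.0° − 30·1.600 = 52.0; c'Δl = 26.72; W sinα = 1.7
Slice 3: Δl = 3.1/cos16.2° = 3.228 m; N'_3 = 175·cos16.2° − 7·3.228 = 145.5; c'Δl = 53.91; W sinα = 48.8
Slice 4: Δl = 3.0/cos38.2° = 3.817 m; N'_4 = 83·cos38.2° − 7·3.817 = 38.5; c'Δl = 63.75; W sinα = 51.3
Σc'Δl = 173.2 kN/m; ΣN' = 264.0 kN/m; ΣW sinα = 95.4 kN/m
Resisting = 173.2 + 264.0·tan35.6° = 173.2 + 189.0 = 362.2 kN/m
FS = 362.2 / 95.4 = 3.797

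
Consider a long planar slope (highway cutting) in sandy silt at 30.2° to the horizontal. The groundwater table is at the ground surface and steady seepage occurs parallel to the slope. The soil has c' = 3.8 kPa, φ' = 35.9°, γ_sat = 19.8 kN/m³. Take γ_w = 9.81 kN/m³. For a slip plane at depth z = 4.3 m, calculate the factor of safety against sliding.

With seepage parallel to the slope and the water table at the surface, the effective normal stress on the slip plane uses the buoyant unit weight γ' = γ_sat − γ_w while the driving shear stress uses γ_sat:
FS = [c' + γ' z cos²β tanφ'] / [γ_sat z sinβ cosβ]
γ' = 19.8 − 9.81 = 9.99 kN/m³
Numerator = 3.8 + 9.99·4.3·cos²30.2°·tan35.9° = 3.8 + 9.99·4.3·0.7470·0.7239 = 27.028 kPa
Denominator = 19.8·4.3·sin30.2°·cos30.2° = 19.8·4.3·0.5030·0.8643 = 37.014 kPa
FS = 27.028 / 37.014 = 0.730

FS = 0.73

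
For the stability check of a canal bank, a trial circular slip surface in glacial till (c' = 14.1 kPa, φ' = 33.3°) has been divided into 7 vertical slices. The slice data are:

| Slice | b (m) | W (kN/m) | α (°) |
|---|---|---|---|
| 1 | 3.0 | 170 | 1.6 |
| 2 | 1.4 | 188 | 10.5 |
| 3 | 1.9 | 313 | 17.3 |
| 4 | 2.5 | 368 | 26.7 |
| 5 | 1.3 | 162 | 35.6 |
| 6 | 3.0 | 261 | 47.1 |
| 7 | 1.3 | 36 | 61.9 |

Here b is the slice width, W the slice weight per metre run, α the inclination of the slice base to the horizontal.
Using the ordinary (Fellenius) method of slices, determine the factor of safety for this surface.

Ordinary method of slices: FS = Σ[c'·Δl_i + (W_i cosα_i)·tanφ'] / Σ W_i sinα_i, with Δl_i = b_i / cosα_i.
Slice 1: Δl = 3.0/cos1.6° = 3.001 m; N'_1 = 170·cos1.6° = 169.9; c'Δl = 42.32; W sinα = 4.7
Slice 2: Δl = 1.4/cos10.5° = 1.424 m; N'_2 = 188·cos10.5° = 184.9; c'Δl = 20.08; W sinα = 34.3
Slice 3: Δl = 1.9/cos17.3° = 1.990 m; N'_3 = 313·cos17.3° = 298.8; c'Δl = 28.06; W sinα = 93.1
Slice 4: Δl = 2.5/cos26.7° = 2.798 m; N'_4 = 368·cos26.7° = 328.8; c'Δl = 39.46; W sinα = 165.3
Slice 5: Δl = 1.3/cos35.6° = 1.599 m; N'_5 = 162·cos35.6° = 131.7; c'Δl = 22.54; W sinα = 94.3
Slice 6: Δl = 3.0/cos47.1° = 4.407 m; N'_6 = 261·cos47.1° = 177.7; c'Δl = 62.14; W sinα = 191.2
Slice 7: Δl = 1.3/cos61.9° = 2.760 m; N'_7 = 36·cos61.9° = 17.0; c'Δl = 38.92; W sinα = 31.8
Σc'Δl = 253.5 kN/m; ΣN' = 1308.7 kN/m; ΣW sinα = 614.7 kN/m
Resisting = 253.5 + 1308.7·tan33.3° = 253.5 + 859.7 = 1113.2 kN/m
FS = 1113.2 / 614.7 = 1.811

FS = 1.81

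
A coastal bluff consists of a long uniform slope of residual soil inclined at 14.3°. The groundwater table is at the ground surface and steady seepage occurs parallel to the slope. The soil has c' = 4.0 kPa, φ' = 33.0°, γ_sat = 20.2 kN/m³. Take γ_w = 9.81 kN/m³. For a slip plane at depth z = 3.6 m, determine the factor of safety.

With seepage parallel to the slope and the water table at the surface, the effective normal stress on the slip plane uses the buoyant unit weight γ' = γ_sat − γ_w while the driving shear stress uses γ_sat:
FS = [c' + γ' z cos²β tanφ'] / [γ_sat z sinβ cosβ]
γ' = 20.2 − 9.81 = 10.39 kN/m³
Numerator = 4.0 + 10.39·3.6·cos²14.3°·tan33.0° = 4.0 + 10.39·3.6·0.9390·0.6494 = 26.809 kPa
Denominator = 20.2·3.6·sin14.3°·cos14.3° = 20.2·3.6·0.2470·0.9690 = 17.405 kPa
FS = 26.809 / 17.405 = 1.540

FS = 1.54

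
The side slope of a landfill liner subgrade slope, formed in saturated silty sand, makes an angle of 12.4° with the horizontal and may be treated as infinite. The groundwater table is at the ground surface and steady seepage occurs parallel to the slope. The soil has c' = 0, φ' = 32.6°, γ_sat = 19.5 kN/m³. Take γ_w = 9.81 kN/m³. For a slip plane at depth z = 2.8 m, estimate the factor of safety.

With seepage parallel to the slope and the water table at the surface, the effective normal stress on the slip plane uses the buoyant unit weight γ' = γ_sat − γ_w while the driving shear stress uses γ_sat:
FS = [c' + γ' z cos²β tanφ'] / [γ_sat z sinβ cosβ]
(For c' = 0 this reduces to FS = (γ'/γ_sat)·tanφ'/tanβ.)
γ' = 19.5 − 9.81 = 9.69 kN/m³
Numerator = 0.0 + 9.69·2.8·cos²12.4°·tan32.6° = 0.0 + 9.69·2.8·0.9539·0.6395 = 16.552 kPa
Denominator = 19.5·2.8·sin12.4°·cos12.4° = 19.5·2.8·0.2147·0.9767 = 11.451 kPa
FS = 16.552 / 11.451 = 1.445

FS = 1.45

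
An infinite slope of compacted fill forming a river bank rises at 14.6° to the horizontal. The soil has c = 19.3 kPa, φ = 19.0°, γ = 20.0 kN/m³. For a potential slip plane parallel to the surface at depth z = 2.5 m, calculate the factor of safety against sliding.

For an infinite slope with a slip plane parallel to the surface (no pore pressure): FS = [c + γz cos²β tanφ] / [γz sinβ cosβ].
γz = 20.0·2.5 = 50.00 kN/m²
Numerator = 19.3 + 50.00·cos²14.6°·tan19.0° = 19.3 + 50.00·0.9365·0.3443 = 35.422 kPa
Denominator = 50.00·sin14.6°·cos14.6° = 50.00·0.2521·0.9677 = 12.196 kPa
FS = 35.422 / 12.196 = 2.904

FS = 2.90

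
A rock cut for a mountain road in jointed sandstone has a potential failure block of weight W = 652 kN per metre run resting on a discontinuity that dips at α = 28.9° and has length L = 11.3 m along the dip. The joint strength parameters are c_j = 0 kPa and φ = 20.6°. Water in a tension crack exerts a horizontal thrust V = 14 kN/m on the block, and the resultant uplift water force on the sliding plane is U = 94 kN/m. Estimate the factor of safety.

FS = 0.54

Resolving the block weight along and normal to the plane and applying the Mohr–Coulomb strength on the joint:
N' = W cosα − U − V sinα = 652·cos28.9° − 94 − 14·sin28.9° = 470.0 kN/m
Driving force T = W sinα + V cosα = 652·sin28.9° + 14·cos28.9° = 327.4 kN/m
Resisting force R = c_j·L + N'·tanφ = 0·11.3 + 470.0·tan20.6° = 0.0 + 176.7 = 176.7 kN/m
FS = R / T = 176.7 / 327.4 = 0.540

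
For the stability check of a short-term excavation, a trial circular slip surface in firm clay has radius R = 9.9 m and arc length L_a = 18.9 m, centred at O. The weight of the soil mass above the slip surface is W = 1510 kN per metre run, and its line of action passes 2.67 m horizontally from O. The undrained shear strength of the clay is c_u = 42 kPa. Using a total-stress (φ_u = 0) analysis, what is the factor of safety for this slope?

Taking moments about the centre O, the resisting moment is provided by the undrained shear strength acting along the arc:
M_R = c_u·L_a·R = 42·18.90·9.9 = 7858.6 kN·m/m
M_D = W·d = 1510·2.67 = 4031.7 kN·m/m
FS = M_R / M_D = 7858.6 / 4031.7 = 1.949

FS = 1.95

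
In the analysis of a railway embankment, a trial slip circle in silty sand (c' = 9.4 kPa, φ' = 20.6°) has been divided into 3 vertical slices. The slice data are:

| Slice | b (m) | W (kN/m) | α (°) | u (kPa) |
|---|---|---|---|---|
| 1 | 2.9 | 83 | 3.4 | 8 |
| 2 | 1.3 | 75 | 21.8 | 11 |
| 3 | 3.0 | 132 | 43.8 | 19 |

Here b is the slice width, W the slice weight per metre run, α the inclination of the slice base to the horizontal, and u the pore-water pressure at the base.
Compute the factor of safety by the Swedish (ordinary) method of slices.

FS = 1.03

Ordinary method of slices: FS = Σ[c'·Δl_i + (W_i cosα_i − u_i·Δl_i)·tanφ'] / Σ W_i sinα_i, with Δl_i = b_i / cosα_i.
Slice 1: Δl = 2.9/cos3.4° = 2.905 m; N'_1 = 83·cos3.4° − 8·2.905 = 59.6; c'Δl = 27.31; W sinα = 4.9
Slice 2: Δl = 1.3/cos21.8° = 1.400 m; N'_2 = 75·cos21.8° − 11·1.400 = 54.2; c'Δl = 13.16; W sinα = 27.9
Slice 3: Δl = 3.0/cos43.8° = 4.157 m; N'_3 = 132·cos43.8° − 19·4.157 = 16.3; c'Δl = 39.07; W sinα = 91.4
Σc'Δl = 79.5 kN/m; ΣN' = 130.1 kN/m; ΣW sinα = 124.1 kN/m
Resisting = 79.5 + 130.1·tan20.6° = 79.5 + 48.9 = 128.5 kN/m
FS = 128.5 / 124.1 = 1.035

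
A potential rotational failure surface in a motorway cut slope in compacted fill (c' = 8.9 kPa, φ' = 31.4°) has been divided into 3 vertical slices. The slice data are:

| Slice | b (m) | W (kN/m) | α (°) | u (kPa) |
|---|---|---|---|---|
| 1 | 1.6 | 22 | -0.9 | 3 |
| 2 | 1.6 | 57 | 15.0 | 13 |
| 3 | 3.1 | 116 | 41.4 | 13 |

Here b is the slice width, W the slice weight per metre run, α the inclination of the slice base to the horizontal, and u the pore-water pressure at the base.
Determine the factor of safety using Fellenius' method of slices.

FS = 1.28

Ordinary method of slices: FS = Σ[c'·Δl_i + (W_i cosα_i − u_i·Δl_i)·tanφ'] / Σ W_i sinα_i, with Δl_i = b_i / cosα_i.
Slice 1: Δl = 1.6/cos(-0.9°) = 1.600 m; N'_1 = 22·cos(-0.9°) − 3·1.600 = 17.2; c'Δl = 14.24; W sinα = -0.3
Slice 2: Δl = 1.6/cos15.0° = 1.656 m; N'_2 = 57·cos15.0° − 13·1.656 = 33.5; c'Δl = 14.74; W sinα = 14.8
Slice 3: Δl = 3.1/cos41.4° = 4.133 m; N'_3 = 116·cos41.4° − 13·4.133 = 33.3; c'Δl = 36.78; W sinα = 76.7
Σc'Δl = 65.8 kN/m; ΣN' = 84.0 kN/m; ΣW sinα = 91.1 kN/m
Resisting = 65.8 + 84.0·tan31.4° = 65.8 + 51.3 = 117.0 kN/m
FS = 117.0 / 91.1 = 1.285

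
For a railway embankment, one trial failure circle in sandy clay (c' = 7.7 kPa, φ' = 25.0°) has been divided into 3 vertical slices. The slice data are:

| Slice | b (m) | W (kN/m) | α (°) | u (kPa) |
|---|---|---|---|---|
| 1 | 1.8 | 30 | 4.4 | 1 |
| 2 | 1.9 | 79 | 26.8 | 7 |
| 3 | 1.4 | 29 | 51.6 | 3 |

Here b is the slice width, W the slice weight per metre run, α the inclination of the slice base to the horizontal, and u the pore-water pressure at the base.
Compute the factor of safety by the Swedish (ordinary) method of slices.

FS = 1.52

Ordinary method of slices: FS = Σ[c'·Δl_i + (W_i cosα_i − u_i·Δl_i)·tanφ'] / Σ W_i sinα_i, with Δl_i = b_i / cosα_i.
Slice 1: Δl = 1.8/cos4.4° = 1.805 m; N'_1 = 30·cos4.4° − 1·1.805 = 28.1; c'Δl = 13.90; W sinα = 2.3
Slice 2: Δl = 1.9/cos26.8° = 2.129 m; N'_2 = 79·cos26.8° − 7·2.129 = 55.6; c'Δl = 16.39; W sinα = 35.6
Slice 3: Δl = 1.4/cos51.6° = 2.254 m; N'_3 = 29·cos51.6° − 3·2.254 = 11.3; c'Δl = 17.35; W sinα = 22.7
Σc'Δl = 47.6 kN/m; ΣN' = 95.0 kN/m; ΣW sinα = 60.6 kN/m
Resisting = 47.6 + 95.0·tan25.0° = 47.6 + 44.3 = 91.9 kN/m
FS = 91.9 / 60.6 = 1.516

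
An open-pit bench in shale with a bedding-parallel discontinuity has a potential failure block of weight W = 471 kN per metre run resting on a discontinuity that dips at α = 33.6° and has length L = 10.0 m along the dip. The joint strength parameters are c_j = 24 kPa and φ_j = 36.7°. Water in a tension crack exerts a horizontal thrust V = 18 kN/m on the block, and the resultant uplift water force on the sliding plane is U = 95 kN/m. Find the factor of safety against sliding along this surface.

FS = 1.65

Resolving the block weight along and normal to the plane and applying the Mohr–Coulomb strength on the joint:
N' = W cosα − U − V sinα = 471·cos33.6° − 95 − 18·sin33.6° = 287.3 kN/m
Driving force T = W sinα + V cosα = 471·sin33.6° + 18·cos33.6° = 275.6 kN/m
Resisting force R = c_j·L + N'·tanφ_j = 24·10.0 + 287.3·tan36.7° = 240.0 + 214.2 = 454.2 kN/m
FS = R / T = 454.2 / 275.6 = 1.648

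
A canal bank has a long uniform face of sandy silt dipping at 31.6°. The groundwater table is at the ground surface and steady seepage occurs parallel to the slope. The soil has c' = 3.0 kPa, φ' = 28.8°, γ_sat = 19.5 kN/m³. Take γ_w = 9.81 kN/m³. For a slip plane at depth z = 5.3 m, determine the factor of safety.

FS = 0.51

With seepage parallel to the slope and the water table at the surface, the effective normal stress on the slip plane uses the buoyant unit weight γ' = γ_sat − γ_w while the driving shear stress uses γ_sat:
FS = [c' + γ' z cos²β tanφ'] / [γ_sat z sinβ cosβ]
γ' = 19.5 − 9.81 = 9.69 kN/m³
Numerator = 3.0 + 9.69·5.3·cos²31.6°·tan28.8° = 3.0 + 9.69·5.3·0.7254·0.5498 = 23.482 kPa
Denominator = 19.5·5.3·sin31.6°·cos31.6° = 19.5·5.3·0.5240·0.8517 = 46.124 kPa
FS = 23.482 / 46.124 = 0.509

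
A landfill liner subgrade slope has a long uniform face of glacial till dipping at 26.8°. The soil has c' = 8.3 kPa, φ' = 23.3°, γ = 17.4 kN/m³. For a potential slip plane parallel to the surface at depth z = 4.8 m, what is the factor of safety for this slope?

For an infinite slope with a slip plane parallel to the surface (no pore pressure): FS = [c' + γz cos²β tanφ'] / [γz sinβ cosβ].
γz = 17.4·4.8 = 83.52 kN/m²
Numerator = 8.3 + 83.52·cos²26.8°·tan23.3° = 8.3 + 83.52·0.7967·0.4307 = 36.957 kPa
Denominator = 83.52·sin26.8°·cos26.8° = 83.52·0.4509·0.8926 = 33.612 kPa
FS = 36.957 / 33.612 = 1.100

FS = 1.10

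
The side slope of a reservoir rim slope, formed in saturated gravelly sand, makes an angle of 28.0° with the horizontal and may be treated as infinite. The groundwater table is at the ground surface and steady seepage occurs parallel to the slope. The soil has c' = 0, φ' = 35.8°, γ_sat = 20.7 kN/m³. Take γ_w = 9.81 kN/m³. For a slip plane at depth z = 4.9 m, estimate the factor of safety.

FS = 0.71

With seepage parallel to the slope and the water table at the surface, the effective normal stress on the slip plane uses the buoyant unit weight γ' = γ_sat − γ_w while the driving shear stress uses γ_sat:
FS = [c' + γ' z cos²β tanφ'] / [γ_sat z sinβ cosβ]
(For c' = 0 this reduces to FS = (γ'/γ_sat)·tanφ'/tanβ.)
γ' = 20.7 − 9.81 = 10.89 kN/m³
Numerator = 0.0 + 10.89·4.9·cos²28.0°·tan35.8° = 0.0 + 10.89·4.9·0.7796·0.7212 = 30.003 kPa
Denominator = 20.7·4.9·sin28.0°·cos28.0° = 20.7·4.9·0.4695·0.8829 = 42.045 kPa
FS = 30.003 / 42.045 = 0.714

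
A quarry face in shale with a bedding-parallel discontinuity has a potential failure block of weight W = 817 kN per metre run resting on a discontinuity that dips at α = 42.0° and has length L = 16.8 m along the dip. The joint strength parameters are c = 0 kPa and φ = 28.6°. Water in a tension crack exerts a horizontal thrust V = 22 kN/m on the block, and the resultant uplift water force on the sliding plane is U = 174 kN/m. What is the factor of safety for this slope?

Resolving the block weight along and normal to the plane and applying the Mohr–Coulomb strength on the joint:
N' = W cosα − U − V sinα = 817·cos42.0° − 174 − 22·sin42.0° = 418.4 kN/m
Driving force T = W sinα + V cosα = 817·sin42.0° + 22·cos42.0° = 563.0 kN/m
Resisting force R = c·L + N'·tanφ = 0·16.8 + 418.4·tan28.6° = 0.0 + 228.1 = 228.1 kN/m
FS = R / T = 228.1 / 563.0 = 0.405

FS = 0.41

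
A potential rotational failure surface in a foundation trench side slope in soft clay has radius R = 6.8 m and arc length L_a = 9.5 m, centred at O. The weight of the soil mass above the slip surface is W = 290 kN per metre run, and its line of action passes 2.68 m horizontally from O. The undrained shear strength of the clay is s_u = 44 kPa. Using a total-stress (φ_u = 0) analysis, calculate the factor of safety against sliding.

Taking moments about the centre O, the resisting moment is provided by the undrained shear strength acting along the arc:
M_R = s_u·L_a·R = 44·9.50·6.8 = 2842.4 kN·m/m
M_D = W·d = 290·2.68 = 777.2 kN·m/m
FS = M_R / M_D = 2842.4 / 777.2 = 3.657

FS = 3.66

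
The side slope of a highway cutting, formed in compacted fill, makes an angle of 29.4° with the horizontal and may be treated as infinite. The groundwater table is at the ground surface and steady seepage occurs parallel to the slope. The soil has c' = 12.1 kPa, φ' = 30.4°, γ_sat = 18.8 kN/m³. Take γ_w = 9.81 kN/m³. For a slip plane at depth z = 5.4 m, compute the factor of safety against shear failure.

With seepage parallel to the slope and the water table at the surface, the effective normal stress on the slip plane uses the buoyant unit weight γ' = γ_sat − γ_w while the driving shear stress uses γ_sat:
FS = [c' + γ' z cos²β tanφ'] / [γ_sat z sinβ cosβ]
γ' = 18.8 − 9.81 = 8.99 kN/m³
Numerator = 12.1 + 8.99·5.4·cos²29.4°·tan30.4° = 12.1 + 8.99·5.4·0.7590·0.5867 = 33.718 kPa
Denominator = 18.8·5.4·sin29.4°·cos29.4° = 18.8·5.4·0.4909·0.8712 = 43.418 kPa
FS = 33.718 / 43.418 = 0.777

FS = 0.78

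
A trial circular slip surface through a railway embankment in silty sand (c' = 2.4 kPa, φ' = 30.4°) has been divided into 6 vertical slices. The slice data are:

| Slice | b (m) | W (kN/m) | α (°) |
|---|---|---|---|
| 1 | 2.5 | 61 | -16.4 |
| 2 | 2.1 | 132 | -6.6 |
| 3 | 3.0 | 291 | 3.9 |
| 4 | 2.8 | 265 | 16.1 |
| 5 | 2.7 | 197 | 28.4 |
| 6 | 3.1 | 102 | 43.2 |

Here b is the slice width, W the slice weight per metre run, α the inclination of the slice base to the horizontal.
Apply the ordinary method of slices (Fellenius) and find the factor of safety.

FS = 2.76

Ordinary method of slices: FS = Σ[c'·Δl_i + (W_i cosα_i)·tanφ'] / Σ W_i sinα_i, with Δl_i = b_i / cosα_i.
Slice 1: Δl = 2.5/cos(-16.4°) = 2.606 m; N'_1 = 61·cos(-16.4°) = 58.5; c'Δl = 6.25; W sinα = -17.2
Slice 2: Δl = 2.1/cos(-6.6°) = 2.114 m; N'_2 = 132·cos(-6.6°) = 131.1; c'Δl = 5.07; W sinα = -15.2
Slice 3: Δl = 3.0/cos3.9° = 3.007 m; N'_3 = 291·cos3.9° = 290.3; c'Δl = 7.22; W sinα = 19.8
Slice 4: Δl = 2.8/cos16.1° = 2.914 m; N'_4 = 265·cos16.1° = 254.6; c'Δl = 6.99; W sinα = 73.5
Slice 5: Δl = 2.7/cos28.4° = 3.069 m; N'_5 = 197·cos28.4° = 173.3; c'Δl = 7.37; W sinα = 93.7
Slice 6: Δl = 3.1/cos43.2° = 4.253 m; N'_6 = 102·cos43.2° = 74.4; c'Δl = 10.21; W sinα = 69.8
Σc'Δl = 43.1 kN/m; ΣN' = 982.2 kN/m; ΣW sinα = 224.4 kN/m
Resisting = 43.1 + 982.2·tan30.4° = 43.1 + 576.3 = 619.4 kN/m
FS = 619.4 / 224.4 = 2.760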